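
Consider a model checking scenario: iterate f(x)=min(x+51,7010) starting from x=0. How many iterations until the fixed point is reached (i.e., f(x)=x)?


Step 1: x=0, cap=7010, increment=51
Step 2: x grows by 51 each step until capped at 7010; fixed point is x=7010
Step 3: iterations = ceil(7010/51) = 138

138


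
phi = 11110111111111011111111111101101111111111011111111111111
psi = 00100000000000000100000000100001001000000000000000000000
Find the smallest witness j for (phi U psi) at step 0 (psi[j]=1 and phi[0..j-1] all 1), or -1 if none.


(phi U psi) at 0: need smallest j with psi[j]=1 and phi[i]=1 for all i in [0,j).
Scan from step 0:
  step 0: phi=1, psi=0 -> continue
  step 1: phi=1, psi=0 -> continue
  step 2: psi=1 and phi held for [0,2) -> witness found
Witness step = 2

2


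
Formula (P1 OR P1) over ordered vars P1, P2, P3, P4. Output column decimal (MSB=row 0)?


Formula: (P1 OR P1) over P1, P2, P3, P4 (16 rows)
Evaluate each row (bits = P1,P2,P3,P4, MSB first):
  row 0 [0000]: (0 OR 0) -> 0
  row 1 [0001]: (0 OR 0) -> 0
  row 2 [0010]: (0 OR 0) -> 0
  row 3 [0011]: (0 OR 0) -> 0
  row 4 [0100]: (0 OR 0) -> 0
  row 5 [0101]: (0 OR 0) -> 0
  row 6 [0110]: (0 OR 0) -> 0
  row 7 [0111]: (0 OR 0) -> 0
  row 8 [1000]: (1 OR 1) -> 1
  row 9 [1001]: (1 OR 1) -> 1
  row 10 [1010]: (1 OR 1) -> 1
  row 11 [1011]: (1 OR 1) -> 1
  row 12 [1100]: (1 OR 1) -> 1
  row 13 [1101]: (1 OR 1) -> 1
  row 14 [1110]: (1 OR 1) -> 1
  row 15 [1111]: (1 OR 1) -> 1
Full result column, 4 rows per line (P1,P2 fixed per line; P3,P4 runs 00..11 left to right):
  rows 0-3 [P1,P2=00]: 0000  = hex 0
  rows 4-7 [P1,P2=01]: 0000  = hex 0
  rows 8-11 [P1,P2=10]: 1111  = hex F
  rows 12-15 [P1,P2=11]: 1111  = hex F
Output column (row 0 .. row 15) = 0000000011111111
Output column grouped in 4s = 0000 0000 1111 1111 = 0x00FF
Convert to decimal digit by digit (value = value*16 + digit):
  0 -> 0
  0*16 + 0 = 0
  0*16 + 15 (F) = 15
  15*16 + 15 (F) = 255
Decimal = 255

255


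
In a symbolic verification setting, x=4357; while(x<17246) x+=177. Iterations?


Step 1: x goes from 4357 toward 17246 by 177; the body runs while x<17246, so iterations = ceil((bound-start)/step)
Step 2: Distance=12889
Step 3: ceil(12889/177)=73

73


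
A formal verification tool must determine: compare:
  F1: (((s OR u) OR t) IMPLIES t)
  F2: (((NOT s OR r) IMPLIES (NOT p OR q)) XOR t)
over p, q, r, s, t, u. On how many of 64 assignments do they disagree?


F1 = (((s OR u) OR t) IMPLIES t)
F2 = (((NOT s OR r) IMPLIES (NOT p OR q)) XOR t)
Evaluate both on each of 64 rows (bits = p,q,r,s,t,u):
  row 0 [000000]: F1=1 F2=1 -> 0
  row 1 [000001]: F1=0 F2=1 (differ) -> 1
  row 2 [000010]: F1=1 F2=0 (differ) -> 1
  row 3 [000011]: F1=1 F2=0 (differ) -> 1
  row 4 [000100]: F1=0 F2=1 (differ) -> 1
  (every remaining row is evaluated the same way; all 64 results are listed next)
Full result column, 8 rows per line (p,q,r fixed per line; s,t,u runs 000..111 left to right):
  rows 0-7 [p,q,r=000]: 01111111  (ones: 7)
  rows 8-15 [p,q,r=001]: 01111111  (ones: 7)
  rows 16-23 [p,q,r=010]: 01111111  (ones: 7)
  rows 24-31 [p,q,r=011]: 01111111  (ones: 7)
  rows 32-39 [p,q,r=100]: 10001111  (ones: 5)
  rows 40-47 [p,q,r=101]: 10000000  (ones: 1)
  rows 48-55 [p,q,r=110]: 01111111  (ones: 7)
  rows 56-63 [p,q,r=111]: 01111111  (ones: 7)
Disagreements = 7+7+7+7+5+1+7+7 = 48

48


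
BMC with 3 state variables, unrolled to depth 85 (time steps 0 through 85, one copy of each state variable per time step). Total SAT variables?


BMC unrolls to depth k, creating one copy of each state var for steps 0..k.
Step count = 85 + 1 = 86 (steps 0 through 85)
Vars per step = 3
Total = 3 * 86 = 258

258


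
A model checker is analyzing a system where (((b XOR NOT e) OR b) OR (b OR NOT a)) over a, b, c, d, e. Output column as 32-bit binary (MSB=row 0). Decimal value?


Formula: (((b XOR NOT e) OR b) OR (b OR NOT a)) over a, b, c, d, e (32 rows)
Evaluate each row (bits = a,b,c,d,e, MSB first):
  row 0 [00000]: (((0 XOR NOT 0) OR 0) OR (0 OR NOT 0)) -> 1
  row 1 [00001]: (((0 XOR NOT 1) OR 0) OR (0 OR NOT 0)) -> 1
  row 2 [00010]: (((0 XOR NOT 0) OR 0) OR (0 OR NOT 0)) -> 1
  row 3 [00011]: (((0 XOR NOT 1) OR 0) OR (0 OR NOT 0)) -> 1
  row 4 [00100]: (((0 XOR NOT 0) OR 0) OR (0 OR NOT 0)) -> 1
  row 5 [00101]: (((0 XOR NOT 1) OR 0) OR (0 OR NOT 0)) -> 1
  row 6 [00110]: (((0 XOR NOT 0) OR 0) OR (0 OR NOT 0)) -> 1
  row 7 [00111]: (((0 XOR NOT 1) OR 0) OR (0 OR NOT 0)) -> 1
  row 8 [01000]: (((1 XOR NOT 0) OR 1) OR (1 OR NOT 0)) -> 1
  row 9 [01001]: (((1 XOR NOT 1) OR 1) OR (1 OR NOT 0)) -> 1
  row 10 [01010]: (((1 XOR NOT 0) OR 1) OR (1 OR NOT 0)) -> 1
  row 11 [01011]: (((1 XOR NOT 1) OR 1) OR (1 OR NOT 0)) -> 1
  row 12 [01100]: (((1 XOR NOT 0) OR 1) OR (1 OR NOT 0)) -> 1
  row 13 [01101]: (((1 XOR NOT 1) OR 1) OR (1 OR NOT 0)) -> 1
  row 14 [01110]: (((1 XOR NOT 0) OR 1) OR (1 OR NOT 0)) -> 1
  row 15 [01111]: (((1 XOR NOT 1) OR 1) OR (1 OR NOT 0)) -> 1
  row 16 [10000]: (((0 XOR NOT 0) OR 0) OR (0 OR NOT 1)) -> 1
  row 17 [10001]: (((0 XOR NOT 1) OR 0) OR (0 OR NOT 1)) -> 0
  row 18 [10010]: (((0 XOR NOT 0) OR 0) OR (0 OR NOT 1)) -> 1
  row 19 [10011]: (((0 XOR NOT 1) OR 0) OR (0 OR NOT 1)) -> 0
  row 20 [10100]: (((0 XOR NOT 0) OR 0) OR (0 OR NOT 1)) -> 1
  row 21 [10101]: (((0 XOR NOT 1) OR 0) OR (0 OR NOT 1)) -> 0
  row 22 [10110]: (((0 XOR NOT 0) OR 0) OR (0 OR NOT 1)) -> 1
  row 23 [10111]: (((0 XOR NOT 1) OR 0) OR (0 OR NOT 1)) -> 0
  row 24 [11000]: (((1 XOR NOT 0) OR 1) OR (1 OR NOT 1)) -> 1
  row 25 [11001]: (((1 XOR NOT 1) OR 1) OR (1 OR NOT 1)) -> 1
  row 26 [11010]: (((1 XOR NOT 0) OR 1) OR (1 OR NOT 1)) -> 1
  row 27 [11011]: (((1 XOR NOT 1) OR 1) OR (1 OR NOT 1)) -> 1
  row 28 [11100]: (((1 XOR NOT 0) OR 1) OR (1 OR NOT 1)) -> 1
  row 29 [11101]: (((1 XOR NOT 1) OR 1) OR (1 OR NOT 1)) -> 1
  row 30 [11110]: (((1 XOR NOT 0) OR 1) OR (1 OR NOT 1)) -> 1
  row 31 [11111]: (((1 XOR NOT 1) OR 1) OR (1 OR NOT 1)) -> 1
Full result column, 4 rows per line (a,b,c fixed per line; d,e runs 00..11 left to right):
  rows 0-3 [a,b,c=000]: 1111  = hex F
  rows 4-7 [a,b,c=001]: 1111  = hex F
  rows 8-11 [a,b,c=010]: 1111  = hex F
  rows 12-15 [a,b,c=011]: 1111  = hex F
  rows 16-19 [a,b,c=100]: 1010  = hex A
  rows 20-23 [a,b,c=101]: 1010  = hex A
  rows 24-27 [a,b,c=110]: 1111  = hex F
  rows 28-31 [a,b,c=111]: 1111  = hex F
Output column (row 0 .. row 31) = 11111111111111111010101011111111
Output column grouped in 4s = 1111 1111 1111 1111 1010 1010 1111 1111 = 0xFFFFAAFF
Convert to decimal digit by digit (value = value*16 + digit):
  F -> 15
  15*16 + 15 (F) = 255
  255*16 + 15 (F) = 4095
  4095*16 + 15 (F) = 65535
  65535*16 + 10 (A) = 1048570
  1048570*16 + 10 (A) = 16777130
  16777130*16 + 15 (F) = 268434095
  268434095*16 + 15 (F) = 4294945535
Decimal = 4294945535

4294945535


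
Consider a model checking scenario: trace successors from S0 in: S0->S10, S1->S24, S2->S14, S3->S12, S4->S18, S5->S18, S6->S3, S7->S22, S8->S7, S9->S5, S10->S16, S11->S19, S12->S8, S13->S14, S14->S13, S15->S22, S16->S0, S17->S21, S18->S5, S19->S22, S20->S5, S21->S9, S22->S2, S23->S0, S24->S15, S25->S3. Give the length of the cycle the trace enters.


Trace from S0 until a state repeats:
  S0 -> S10 -> S16 -> S0
S0 first seen at step 0, revisited at step 3.
Cycle length = 3 - 0 = 3

3


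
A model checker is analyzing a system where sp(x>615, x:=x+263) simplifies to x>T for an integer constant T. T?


Formula: sp(P, x:=E) = exists old_x. (x = E[old_x/x]) AND P[old_x/x] (old_x is the value of x before the assignment; eliminate old_x by solving x = E[old_x/x] for old_x)
Step 1: Precondition P: x>615, i.e. old_x > 615
Step 2: Assignment gives x = old_x + 263, so old_x = x - 263
Step 3: Substitute into P: x - 263 > 615
Step 4: Simplify: x > 615+263 = 878

878


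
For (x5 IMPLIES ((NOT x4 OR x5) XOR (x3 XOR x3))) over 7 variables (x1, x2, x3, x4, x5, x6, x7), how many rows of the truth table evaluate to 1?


Formula: (x5 IMPLIES ((NOT x4 OR x5) XOR (x3 XOR x3))) over 7 vars (128 rows)
Evaluate each row (x1, x2, x3, x4, x5, x6, x7 as bits, MSB first):
  row 0 [0000000]: (0 IMPLIES ((NOT 0 OR 0) XOR (0 XOR 0))) -> 1
  row 1 [0000001]: (0 IMPLIES ((NOT 0 OR 0) XOR (0 XOR 0))) -> 1
  row 2 [0000010]: (0 IMPLIES ((NOT 0 OR 0) XOR (0 XOR 0))) -> 1
  row 3 [0000011]: (0 IMPLIES ((NOT 0 OR 0) XOR (0 XOR 0))) -> 1
  row 4 [0000100]: (1 IMPLIES ((NOT 0 OR 1) XOR (0 XOR 0))) -> 1
  (every remaining row is evaluated the same way; all 128 results are listed next)
Full result column, 8 rows per line (x1,x2,x3,x4 fixed per line; x5,x6,x7 runs 000..111 left to right):
  rows 0-7 [x1,x2,x3,x4=0000]: 11111111  (ones: 8)
  rows 8-15 [x1,x2,x3,x4=0001]: 11111111  (ones: 8)
  rows 16-23 [x1,x2,x3,x4=0010]: 11111111  (ones: 8)
  rows 24-31 [x1,x2,x3,x4=0011]: 11111111  (ones: 8)
  rows 32-39 [x1,x2,x3,x4=0100]: 11111111  (ones: 8)
  rows 40-47 [x1,x2,x3,x4=0101]: 11111111  (ones: 8)
  rows 48-55 [x1,x2,x3,x4=0110]: 11111111  (ones: 8)
  rows 56-63 [x1,x2,x3,x4=0111]: 11111111  (ones: 8)
  rows 64-71 [x1,x2,x3,x4=1000]: 11111111  (ones: 8)
  rows 72-79 [x1,x2,x3,x4=1001]: 11111111  (ones: 8)
  rows 80-87 [x1,x2,x3,x4=1010]: 11111111  (ones: 8)
  rows 88-95 [x1,x2,x3,x4=1011]: 11111111  (ones: 8)
  rows 96-103 [x1,x2,x3,x4=1100]: 11111111  (ones: 8)
  rows 104-111 [x1,x2,x3,x4=1101]: 11111111  (ones: 8)
  rows 112-119 [x1,x2,x3,x4=1110]: 11111111  (ones: 8)
  rows 120-127 [x1,x2,x3,x4=1111]: 11111111  (ones: 8)
Count of 1-rows = 8+8+8+8+8+8+8+8+8+8+8+8+8+8+8+8 = 128

128


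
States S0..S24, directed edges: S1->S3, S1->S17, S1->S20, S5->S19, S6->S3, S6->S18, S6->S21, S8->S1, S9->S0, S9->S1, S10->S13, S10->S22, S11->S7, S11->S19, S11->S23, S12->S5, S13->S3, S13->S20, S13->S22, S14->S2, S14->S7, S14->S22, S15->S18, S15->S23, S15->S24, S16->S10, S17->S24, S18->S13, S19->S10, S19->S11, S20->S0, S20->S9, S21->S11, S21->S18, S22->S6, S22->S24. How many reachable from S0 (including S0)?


BFS from S0:
  layer 0: {S0}
Reachable set: {S0}
Count = 1

1


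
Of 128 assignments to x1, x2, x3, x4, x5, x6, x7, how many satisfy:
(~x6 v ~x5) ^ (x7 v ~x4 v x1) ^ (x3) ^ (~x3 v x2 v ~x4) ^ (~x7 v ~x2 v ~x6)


CNF with 5 clauses over 7 vars (128 assignments).
An assignment satisfies CNF iff every clause has >=1 true literal.
Check each row (bits = x1,x2,x3,x4,x5,x6,x7; clause T/F shown):
  row 0 [0000000]: clauses=TTFTT -> 0
  row 1 [0000001]: clauses=TTFTT -> 0
  row 2 [0000010]: clauses=TTFTT -> 0
  row 3 [0000011]: clauses=TTFTT -> 0
  row 4 [0000100]: clauses=TTFTT -> 0
  (every remaining row is evaluated the same way; all 128 results are listed next)
Full result column, 8 rows per line (x1,x2,x3,x4 fixed per line; x5,x6,x7 runs 000..111 left to right):
  rows 0-7 [x1,x2,x3,x4=0000]: 00000000  (ones: 0)
  rows 8-15 [x1,x2,x3,x4=0001]: 00000000  (ones: 0)
  rows 16-23 [x1,x2,x3,x4=0010]: 11111100  (ones: 6)
  rows 24-31 [x1,x2,x3,x4=0011]: 00000000  (ones: 0)
  rows 32-39 [x1,x2,x3,x4=0100]: 00000000  (ones: 0)
  rows 40-47 [x1,x2,x3,x4=0101]: 00000000  (ones: 0)
  rows 48-55 [x1,x2,x3,x4=0110]: 11101100  (ones: 5)
  rows 56-63 [x1,x2,x3,x4=0111]: 01000100  (ones: 2)
  rows 64-71 [x1,x2,x3,x4=1000]: 00000000  (ones: 0)
  rows 72-79 [x1,x2,x3,x4=1001]: 00000000  (ones: 0)
  rows 80-87 [x1,x2,x3,x4=1010]: 11111100  (ones: 6)
  rows 88-95 [x1,x2,x3,x4=1011]: 00000000  (ones: 0)
  rows 96-103 [x1,x2,x3,x4=1100]: 00000000  (ones: 0)
  rows 104-111 [x1,x2,x3,x4=1101]: 00000000  (ones: 0)
  rows 112-119 [x1,x2,x3,x4=1110]: 11101100  (ones: 5)
  rows 120-127 [x1,x2,x3,x4=1111]: 11101100  (ones: 5)
Satisfying assignments = 0+0+6+0+0+0+5+2+0+0+6+0+0+0+5+5 = 29

29


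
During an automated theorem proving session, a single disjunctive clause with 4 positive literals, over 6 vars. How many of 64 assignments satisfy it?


Step 1: Total=2^6=64
Step 2: Unsat when all 4 false: 2^2=4
Step 3: Sat=64-4=60

60


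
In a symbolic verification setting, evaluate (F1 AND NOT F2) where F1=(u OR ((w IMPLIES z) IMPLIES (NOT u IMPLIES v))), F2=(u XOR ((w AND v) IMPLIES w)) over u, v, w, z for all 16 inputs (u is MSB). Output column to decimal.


F1 = (u OR ((w IMPLIES z) IMPLIES (NOT u IMPLIES v)))
F2 = (u XOR ((w AND v) IMPLIES w))
Counterexample to F1=>F2 is where F1=1 and F2=0.
Evaluate each row (bits = u,v,w,z, MSB first):
  row 0 [0000]: F1=0 F2=1 -> F1&~F2 -> 0
  row 1 [0001]: F1=0 F2=1 -> F1&~F2 -> 0
  row 2 [0010]: F1=1 F2=1 -> F1&~F2 -> 0
  row 3 [0011]: F1=0 F2=1 -> F1&~F2 -> 0
  row 4 [0100]: F1=1 F2=1 -> F1&~F2 -> 0
  row 5 [0101]: F1=1 F2=1 -> F1&~F2 -> 0
  row 6 [0110]: F1=1 F2=1 -> F1&~F2 -> 0
  row 7 [0111]: F1=1 F2=1 -> F1&~F2 -> 0
  row 8 [1000]: F1=1 F2=0 -> F1&~F2 -> 1
  row 9 [1001]: F1=1 F2=0 -> F1&~F2 -> 1
  row 10 [1010]: F1=1 F2=0 -> F1&~F2 -> 1
  row 11 [1011]: F1=1 F2=0 -> F1&~F2 -> 1
  row 12 [1100]: F1=1 F2=0 -> F1&~F2 -> 1
  row 13 [1101]: F1=1 F2=0 -> F1&~F2 -> 1
  row 14 [1110]: F1=1 F2=0 -> F1&~F2 -> 1
  row 15 [1111]: F1=1 F2=0 -> F1&~F2 -> 1
Full result column, 4 rows per line (u,v fixed per line; w,z runs 00..11 left to right):
  rows 0-3 [u,v=00]: 0000  = hex 0
  rows 4-7 [u,v=01]: 0000  = hex 0
  rows 8-11 [u,v=10]: 1111  = hex F
  rows 12-15 [u,v=11]: 1111  = hex F
Counterexample vector (row 0 .. row 15) = 0000000011111111
Output column grouped in 4s = 0000 0000 1111 1111 = 0x00FF
Convert to decimal digit by digit (value = value*16 + digit):
  0 -> 0
  0*16 + 0 = 0
  0*16 + 15 (F) = 15
  15*16 + 15 (F) = 255
Decimal = 255

255


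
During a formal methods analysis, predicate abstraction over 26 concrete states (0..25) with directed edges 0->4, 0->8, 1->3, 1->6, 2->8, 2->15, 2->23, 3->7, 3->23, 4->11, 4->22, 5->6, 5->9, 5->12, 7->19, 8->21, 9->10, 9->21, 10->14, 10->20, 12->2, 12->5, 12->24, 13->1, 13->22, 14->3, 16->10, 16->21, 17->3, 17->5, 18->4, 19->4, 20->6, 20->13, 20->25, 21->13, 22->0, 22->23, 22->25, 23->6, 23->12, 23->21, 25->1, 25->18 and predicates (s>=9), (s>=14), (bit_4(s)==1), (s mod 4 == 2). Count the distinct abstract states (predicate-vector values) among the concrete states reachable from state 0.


BFS from 0:
Concrete reachable: {0, 1, 2, 3, 4, 5, 6, 7, 8, 9, 10, 11, 12, 13, 14, 15, 18, 19, 20, 21, 22, 23, 24, 25}
Abstract via predicates (s>=9), (s>=14), (bit_4(s)==1), (s mod 4 == 2):
  (0,0,0,0) <- {0, 1, 3, 4, 5, 7, 8}
  (0,0,0,1) <- {2, 6}
  (1,0,0,0) <- {9, 11, 12, 13}
  (1,0,0,1) <- {10}
  (1,1,0,0) <- {15}
  (1,1,0,1) <- {14}
  (1,1,1,0) <- {19, 20, 21, 23, 24, 25}
  (1,1,1,1) <- {18, 22}
Distinct abstract states = 8

8


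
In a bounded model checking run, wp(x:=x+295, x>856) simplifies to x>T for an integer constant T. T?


Formula: wp(x:=E, P) = P[E/x] (substitute E for x in postcondition)
Step 1: Postcondition: x>856
Step 2: Substitute x+295 for x: x+295>856
Step 3: Solve for x: x > 856-295 = 561

561


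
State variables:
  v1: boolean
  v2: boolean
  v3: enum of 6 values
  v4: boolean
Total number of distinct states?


State space = product of domain sizes of all variables.
Domain sizes:
  v1 (boolean): 2
  v2 (boolean): 2
  v3 (enum of 6 values): 6
  v4 (boolean): 2
Product = 2 * 2 * 6 * 2 = 48

48


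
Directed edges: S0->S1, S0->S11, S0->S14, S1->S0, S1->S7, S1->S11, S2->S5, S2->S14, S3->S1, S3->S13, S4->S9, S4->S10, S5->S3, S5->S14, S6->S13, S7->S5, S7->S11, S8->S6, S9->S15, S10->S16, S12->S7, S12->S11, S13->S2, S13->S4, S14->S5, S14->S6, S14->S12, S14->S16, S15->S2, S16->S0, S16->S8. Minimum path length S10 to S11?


BFS layer-by-layer from S10:
  dist 0: {S10}
  dist 1: {S16}
  dist 2: {S0, S8}
  dist 3: {S1, S6, S11, S14}
  -> S11 reached at distance 3
Shortest path length = 3

3


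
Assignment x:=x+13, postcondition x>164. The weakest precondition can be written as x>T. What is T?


Formula: wp(x:=E, P) = P[E/x] (substitute E for x in postcondition)
Step 1: Postcondition: x>164
Step 2: Substitute x+13 for x: x+13>164
Step 3: Solve for x: x > 164-13 = 151

151


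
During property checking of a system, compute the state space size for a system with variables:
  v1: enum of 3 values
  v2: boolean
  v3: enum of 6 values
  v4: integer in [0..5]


State space = product of domain sizes of all variables.
Domain sizes:
  v1 (enum of 3 values): 3
  v2 (boolean): 2
  v3 (enum of 6 values): 6
  v4 (integer in [0..5]): 6
Product = 3 * 2 * 6 * 6 = 216

216


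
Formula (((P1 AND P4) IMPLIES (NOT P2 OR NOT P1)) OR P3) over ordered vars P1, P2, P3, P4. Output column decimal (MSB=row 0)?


Formula: (((P1 AND P4) IMPLIES (NOT P2 OR NOT P1)) OR P3) over P1, P2, P3, P4 (16 rows)
Evaluate each row (bits = P1,P2,P3,P4, MSB first):
  row 0 [0000]: (((0 AND 0) IMPLIES (NOT 0 OR NOT 0)) OR 0) -> 1
  row 1 [0001]: (((0 AND 1) IMPLIES (NOT 0 OR NOT 0)) OR 0) -> 1
  row 2 [0010]: (((0 AND 0) IMPLIES (NOT 0 OR NOT 0)) OR 1) -> 1
  row 3 [0011]: (((0 AND 1) IMPLIES (NOT 0 OR NOT 0)) OR 1) -> 1
  row 4 [0100]: (((0 AND 0) IMPLIES (NOT 1 OR NOT 0)) OR 0) -> 1
  row 5 [0101]: (((0 AND 1) IMPLIES (NOT 1 OR NOT 0)) OR 0) -> 1
  row 6 [0110]: (((0 AND 0) IMPLIES (NOT 1 OR NOT 0)) OR 1) -> 1
  row 7 [0111]: (((0 AND 1) IMPLIES (NOT 1 OR NOT 0)) OR 1) -> 1
  row 8 [1000]: (((1 AND 0) IMPLIES (NOT 0 OR NOT 1)) OR 0) -> 1
  row 9 [1001]: (((1 AND 1) IMPLIES (NOT 0 OR NOT 1)) OR 0) -> 1
  row 10 [1010]: (((1 AND 0) IMPLIES (NOT 0 OR NOT 1)) OR 1) -> 1
  row 11 [1011]: (((1 AND 1) IMPLIES (NOT 0 OR NOT 1)) OR 1) -> 1
  row 12 [1100]: (((1 AND 0) IMPLIES (NOT 1 OR NOT 1)) OR 0) -> 1
  row 13 [1101]: (((1 AND 1) IMPLIES (NOT 1 OR NOT 1)) OR 0) -> 0
  row 14 [1110]: (((1 AND 0) IMPLIES (NOT 1 OR NOT 1)) OR 1) -> 1
  row 15 [1111]: (((1 AND 1) IMPLIES (NOT 1 OR NOT 1)) OR 1) -> 1
Full result column, 4 rows per line (P1,P2 fixed per line; P3,P4 runs 00..11 left to right):
  rows 0-3 [P1,P2=00]: 1111  = hex F
  rows 4-7 [P1,P2=01]: 1111  = hex F
  rows 8-11 [P1,P2=10]: 1111  = hex F
  rows 12-15 [P1,P2=11]: 1011  = hex B
Output column (row 0 .. row 15) = 1111111111111011
Output column grouped in 4s = 1111 1111 1111 1011 = 0xFFFB
Convert to decimal digit by digit (value = value*16 + digit):
  F -> 15
  15*16 + 15 (F) = 255
  255*16 + 15 (F) = 4095
  4095*16 + 11 (B) = 65531
Decimal = 65531

65531


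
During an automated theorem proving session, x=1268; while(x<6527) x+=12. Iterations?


Step 1: x goes from 1268 toward 6527 by 12; the body runs while x<6527, so iterations = ceil((bound-start)/step)
Step 2: Distance=5259
Step 3: ceil(5259/12)=439

439


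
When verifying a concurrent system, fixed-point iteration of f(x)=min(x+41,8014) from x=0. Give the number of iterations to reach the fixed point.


Step 1: x=0, cap=8014, increment=41
Step 2: x grows by 41 each step until capped at 8014; fixed point is x=8014
Step 3: iterations = ceil(8014/41) = 196

196


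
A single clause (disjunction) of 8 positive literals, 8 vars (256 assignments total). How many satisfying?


Step 1: Total=2^8=256
Step 2: Unsat when all 8 false: 2^0=1
Step 3: Sat=256-1=255

255


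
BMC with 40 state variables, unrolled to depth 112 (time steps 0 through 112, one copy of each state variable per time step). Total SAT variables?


BMC unrolls to depth k, creating one copy of each state var for steps 0..k.
Step count = 112 + 1 = 113 (steps 0 through 112)
Vars per step = 40
Total = 40 * 113 = 4520

4520


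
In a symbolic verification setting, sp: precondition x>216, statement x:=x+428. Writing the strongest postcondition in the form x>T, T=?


Formula: sp(P, x:=E) = exists old_x. (x = E[old_x/x]) AND P[old_x/x] (old_x is the value of x before the assignment; eliminate old_x by solving x = E[old_x/x] for old_x)
Step 1: Precondition P: x>216, i.e. old_x > 216
Step 2: Assignment gives x = old_x + 428, so old_x = x - 428
Step 3: Substitute into P: x - 428 > 216
Step 4: Simplify: x > 216+428 = 644

644


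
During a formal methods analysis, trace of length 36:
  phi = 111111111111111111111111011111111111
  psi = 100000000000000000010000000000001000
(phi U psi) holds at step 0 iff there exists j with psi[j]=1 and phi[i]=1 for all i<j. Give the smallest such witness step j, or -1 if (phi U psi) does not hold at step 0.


(phi U psi) at 0: need smallest j with psi[j]=1 and phi[i]=1 for all i in [0,j).
Scan from step 0:
  step 0: psi=1 and phi held for [0,0) -> witness found
Witness step = 0

0


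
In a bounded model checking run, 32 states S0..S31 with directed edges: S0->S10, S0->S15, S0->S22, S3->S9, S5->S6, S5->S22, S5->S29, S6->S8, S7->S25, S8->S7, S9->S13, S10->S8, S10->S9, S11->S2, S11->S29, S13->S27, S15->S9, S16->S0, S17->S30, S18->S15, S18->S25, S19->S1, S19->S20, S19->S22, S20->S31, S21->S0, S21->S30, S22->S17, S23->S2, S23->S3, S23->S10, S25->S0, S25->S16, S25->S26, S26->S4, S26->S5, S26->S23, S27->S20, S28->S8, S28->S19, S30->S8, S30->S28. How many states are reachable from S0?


BFS from S0:
  layer 0: {S0}
  layer 1: {S10, S15, S22}
  layer 2: {S8, S9, S17}
  layer 3: {S7, S13, S30}
  layer 4: {S25, S27, S28}
  layer 5: {S16, S19, S20, S26}
  layer 6: {S1, S4, S5, S23, S31}
  layer 7: {S2, S3, S6, S29}
Reachable set: {S0, S1, S2, S3, S4, S5, S6, S7, S8, S9, S10, S13, S15, S16, S17, S19, S20, S22, S23, S25, S26, S27, S28, S29, S30, S31}
Count = 26

26


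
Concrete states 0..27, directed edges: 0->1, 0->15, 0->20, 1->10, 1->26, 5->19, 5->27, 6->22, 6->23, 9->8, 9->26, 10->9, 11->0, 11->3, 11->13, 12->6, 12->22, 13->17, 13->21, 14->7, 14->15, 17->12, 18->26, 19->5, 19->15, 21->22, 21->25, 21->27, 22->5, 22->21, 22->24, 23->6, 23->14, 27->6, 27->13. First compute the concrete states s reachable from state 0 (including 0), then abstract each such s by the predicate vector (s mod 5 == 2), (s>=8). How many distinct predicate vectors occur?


BFS from 0:
Concrete reachable: {0, 1, 8, 9, 10, 15, 20, 26}
Abstract via predicates (s mod 5 == 2), (s>=8):
  (0,0) <- {0, 1}
  (0,1) <- {8, 9, 10, 15, 20, 26}
Distinct abstract states = 2

2


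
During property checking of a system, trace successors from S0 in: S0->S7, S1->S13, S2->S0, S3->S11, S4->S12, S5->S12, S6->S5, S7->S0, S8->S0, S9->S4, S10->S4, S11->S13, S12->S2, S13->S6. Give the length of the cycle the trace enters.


Trace from S0 until a state repeats:
  S0 -> S7 -> S0
S0 first seen at step 0, revisited at step 2.
Cycle length = 2 - 0 = 2

2


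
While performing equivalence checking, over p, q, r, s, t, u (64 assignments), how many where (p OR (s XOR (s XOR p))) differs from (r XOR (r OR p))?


F1 = (p OR (s XOR (s XOR p)))
F2 = (r XOR (r OR p))
Evaluate both on each of 64 rows (bits = p,q,r,s,t,u):
  row 0 [000000]: F1=0 F2=0 -> 0
  row 1 [000001]: F1=0 F2=0 -> 0
  row 2 [000010]: F1=0 F2=0 -> 0
  row 3 [000011]: F1=0 F2=0 -> 0
  row 4 [000100]: F1=0 F2=0 -> 0
  (every remaining row is evaluated the same way; all 64 results are listed next)
Full result column, 8 rows per line (p,q,r fixed per line; s,t,u runs 000..111 left to right):
  rows 0-7 [p,q,r=000]: 00000000  (ones: 0)
  rows 8-15 [p,q,r=001]: 00000000  (ones: 0)
  rows 16-23 [p,q,r=010]: 00000000  (ones: 0)
  rows 24-31 [p,q,r=011]: 00000000  (ones: 0)
  rows 32-39 [p,q,r=100]: 00000000  (ones: 0)
  rows 40-47 [p,q,r=101]: 11111111  (ones: 8)
  rows 48-55 [p,q,r=110]: 00000000  (ones: 0)
  rows 56-63 [p,q,r=111]: 11111111  (ones: 8)
Disagreements = 0+0+0+0+0+8+0+8 = 16

16


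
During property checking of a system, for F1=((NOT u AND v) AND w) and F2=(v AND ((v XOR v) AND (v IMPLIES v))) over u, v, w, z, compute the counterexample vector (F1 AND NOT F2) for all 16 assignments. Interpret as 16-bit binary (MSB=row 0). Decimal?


F1 = ((NOT u AND v) AND w)
F2 = (v AND ((v XOR v) AND (v IMPLIES v)))
Counterexample to F1=>F2 is where F1=1 and F2=0.
Evaluate each row (bits = u,v,w,z, MSB first):
  row 0 [0000]: F1=0 F2=0 -> F1&~F2 -> 0
  row 1 [0001]: F1=0 F2=0 -> F1&~F2 -> 0
  row 2 [0010]: F1=0 F2=0 -> F1&~F2 -> 0
  row 3 [0011]: F1=0 F2=0 -> F1&~F2 -> 0
  row 4 [0100]: F1=0 F2=0 -> F1&~F2 -> 0
  row 5 [0101]: F1=0 F2=0 -> F1&~F2 -> 0
  row 6 [0110]: F1=1 F2=0 -> F1&~F2 -> 1
  row 7 [0111]: F1=1 F2=0 -> F1&~F2 -> 1
  row 8 [1000]: F1=0 F2=0 -> F1&~F2 -> 0
  row 9 [1001]: F1=0 F2=0 -> F1&~F2 -> 0
  row 10 [1010]: F1=0 F2=0 -> F1&~F2 -> 0
  row 11 [1011]: F1=0 F2=0 -> F1&~F2 -> 0
  row 12 [1100]: F1=0 F2=0 -> F1&~F2 -> 0
  row 13 [1101]: F1=0 F2=0 -> F1&~F2 -> 0
  row 14 [1110]: F1=0 F2=0 -> F1&~F2 -> 0
  row 15 [1111]: F1=0 F2=0 -> F1&~F2 -> 0
Full result column, 4 rows per line (u,v fixed per line; w,z runs 00..11 left to right):
  rows 0-3 [u,v=00]: 0000  = hex 0
  rows 4-7 [u,v=01]: 0011  = hex 3
  rows 8-11 [u,v=10]: 0000  = hex 0
  rows 12-15 [u,v=11]: 0000  = hex 0
Counterexample vector (row 0 .. row 15) = 0000001100000000
Output column grouped in 4s = 0000 0011 0000 0000 = 0x0300
Convert to decimal digit by digit (value = value*16 + digit):
  0 -> 0
  0*16 + 3 = 3
  3*16 + 0 = 48
  48*16 + 0 = 768
Decimal = 768

768


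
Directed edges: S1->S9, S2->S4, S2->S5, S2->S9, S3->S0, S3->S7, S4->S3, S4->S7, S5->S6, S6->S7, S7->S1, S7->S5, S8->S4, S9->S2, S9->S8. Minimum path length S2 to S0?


BFS layer-by-layer from S2:
  dist 0: {S2}
  dist 1: {S4, S5, S9}
  dist 2: {S3, S6, S7, S8}
  dist 3: {S0, S1}
  -> S0 reached at distance 3
Shortest path length = 3

3


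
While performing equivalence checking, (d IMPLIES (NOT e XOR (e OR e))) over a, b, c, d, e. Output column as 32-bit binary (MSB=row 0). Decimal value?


Formula: (d IMPLIES (NOT e XOR (e OR e))) over a, b, c, d, e (32 rows)
Evaluate each row (bits = a,b,c,d,e, MSB first):
  row 0 [00000]: (0 IMPLIES (NOT 0 XOR (0 OR 0))) -> 1
  row 1 [00001]: (0 IMPLIES (NOT 1 XOR (1 OR 1))) -> 1
  row 2 [00010]: (1 IMPLIES (NOT 0 XOR (0 OR 0))) -> 1
  row 3 [00011]: (1 IMPLIES (NOT 1 XOR (1 OR 1))) -> 1
  row 4 [00100]: (0 IMPLIES (NOT 0 XOR (0 OR 0))) -> 1
  row 5 [00101]: (0 IMPLIES (NOT 1 XOR (1 OR 1))) -> 1
  row 6 [00110]: (1 IMPLIES (NOT 0 XOR (0 OR 0))) -> 1
  row 7 [00111]: (1 IMPLIES (NOT 1 XOR (1 OR 1))) -> 1
  row 8 [01000]: (0 IMPLIES (NOT 0 XOR (0 OR 0))) -> 1
  row 9 [01001]: (0 IMPLIES (NOT 1 XOR (1 OR 1))) -> 1
  row 10 [01010]: (1 IMPLIES (NOT 0 XOR (0 OR 0))) -> 1
  row 11 [01011]: (1 IMPLIES (NOT 1 XOR (1 OR 1))) -> 1
  row 12 [01100]: (0 IMPLIES (NOT 0 XOR (0 OR 0))) -> 1
  row 13 [01101]: (0 IMPLIES (NOT 1 XOR (1 OR 1))) -> 1
  row 14 [01110]: (1 IMPLIES (NOT 0 XOR (0 OR 0))) -> 1
  row 15 [01111]: (1 IMPLIES (NOT 1 XOR (1 OR 1))) -> 1
  row 16 [10000]: (0 IMPLIES (NOT 0 XOR (0 OR 0))) -> 1
  row 17 [10001]: (0 IMPLIES (NOT 1 XOR (1 OR 1))) -> 1
  row 18 [10010]: (1 IMPLIES (NOT 0 XOR (0 OR 0))) -> 1
  row 19 [10011]: (1 IMPLIES (NOT 1 XOR (1 OR 1))) -> 1
  row 20 [10100]: (0 IMPLIES (NOT 0 XOR (0 OR 0))) -> 1
  row 21 [10101]: (0 IMPLIES (NOT 1 XOR (1 OR 1))) -> 1
  row 22 [10110]: (1 IMPLIES (NOT 0 XOR (0 OR 0))) -> 1
  row 23 [10111]: (1 IMPLIES (NOT 1 XOR (1 OR 1))) -> 1
  row 24 [11000]: (0 IMPLIES (NOT 0 XOR (0 OR 0))) -> 1
  row 25 [11001]: (0 IMPLIES (NOT 1 XOR (1 OR 1))) -> 1
  row 26 [11010]: (1 IMPLIES (NOT 0 XOR (0 OR 0))) -> 1
  row 27 [11011]: (1 IMPLIES (NOT 1 XOR (1 OR 1))) -> 1
  row 28 [11100]: (0 IMPLIES (NOT 0 XOR (0 OR 0))) -> 1
  row 29 [11101]: (0 IMPLIES (NOT 1 XOR (1 OR 1))) -> 1
  row 30 [11110]: (1 IMPLIES (NOT 0 XOR (0 OR 0))) -> 1
  row 31 [11111]: (1 IMPLIES (NOT 1 XOR (1 OR 1))) -> 1
Full result column, 4 rows per line (a,b,c fixed per line; d,e runs 00..11 left to right):
  rows 0-3 [a,b,c=000]: 1111  = hex F
  rows 4-7 [a,b,c=001]: 1111  = hex F
  rows 8-11 [a,b,c=010]: 1111  = hex F
  rows 12-15 [a,b,c=011]: 1111  = hex F
  rows 16-19 [a,b,c=100]: 1111  = hex F
  rows 20-23 [a,b,c=101]: 1111  = hex F
  rows 24-27 [a,b,c=110]: 1111  = hex F
  rows 28-31 [a,b,c=111]: 1111  = hex F
Output column (row 0 .. row 31) = 11111111111111111111111111111111
Output column grouped in 4s = 1111 1111 1111 1111 1111 1111 1111 1111 = 0xFFFFFFFF
Convert to decimal digit by digit (value = value*16 + digit):
  F -> 15
  15*16 + 15 (F) = 255
  255*16 + 15 (F) = 4095
  4095*16 + 15 (F) = 65535
  65535*16 + 15 (F) = 1048575
  1048575*16 + 15 (F) = 16777215
  16777215*16 + 15 (F) = 268435455
  268435455*16 + 15 (F) = 4294967295
Decimal = 4294967295

4294967295


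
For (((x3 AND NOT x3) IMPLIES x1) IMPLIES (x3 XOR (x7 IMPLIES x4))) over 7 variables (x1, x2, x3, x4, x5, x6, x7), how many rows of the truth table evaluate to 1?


Formula: (((x3 AND NOT x3) IMPLIES x1) IMPLIES (x3 XOR (x7 IMPLIES x4))) over 7 vars (128 rows)
Evaluate each row (x1, x2, x3, x4, x5, x6, x7 as bits, MSB first):
  row 0 [0000000]: (((0 AND NOT 0) IMPLIES 0) IMPLIES (0 XOR (0 IMPLIES 0))) -> 1
  row 1 [0000001]: (((0 AND NOT 0) IMPLIES 0) IMPLIES (0 XOR (1 IMPLIES 0))) -> 0
  row 2 [0000010]: (((0 AND NOT 0) IMPLIES 0) IMPLIES (0 XOR (0 IMPLIES 0))) -> 1
  row 3 [0000011]: (((0 AND NOT 0) IMPLIES 0) IMPLIES (0 XOR (1 IMPLIES 0))) -> 0
  row 4 [0000100]: (((0 AND NOT 0) IMPLIES 0) IMPLIES (0 XOR (0 IMPLIES 0))) -> 1
  (every remaining row is evaluated the same way; all 128 results are listed next)
Full result column, 8 rows per line (x1,x2,x3,x4 fixed per line; x5,x6,x7 runs 000..111 left to right):
  rows 0-7 [x1,x2,x3,x4=0000]: 10101010  (ones: 4)
  rows 8-15 [x1,x2,x3,x4=0001]: 11111111  (ones: 8)
  rows 16-23 [x1,x2,x3,x4=0010]: 01010101  (ones: 4)
  rows 24-31 [x1,x2,x3,x4=0011]: 00000000  (ones: 0)
  rows 32-39 [x1,x2,x3,x4=0100]: 10101010  (ones: 4)
  rows 40-47 [x1,x2,x3,x4=0101]: 11111111  (ones: 8)
  rows 48-55 [x1,x2,x3,x4=0110]: 01010101  (ones: 4)
  rows 56-63 [x1,x2,x3,x4=0111]: 00000000  (ones: 0)
  rows 64-71 [x1,x2,x3,x4=1000]: 10101010  (ones: 4)
  rows 72-79 [x1,x2,x3,x4=1001]: 11111111  (ones: 8)
  rows 80-87 [x1,x2,x3,x4=1010]: 01010101  (ones: 4)
  rows 88-95 [x1,x2,x3,x4=1011]: 00000000  (ones: 0)
  rows 96-103 [x1,x2,x3,x4=1100]: 10101010  (ones: 4)
  rows 104-111 [x1,x2,x3,x4=1101]: 11111111  (ones: 8)
  rows 112-119 [x1,x2,x3,x4=1110]: 01010101  (ones: 4)
  rows 120-127 [x1,x2,x3,x4=1111]: 00000000  (ones: 0)
Count of 1-rows = 4+8+4+0+4+8+4+0+4+8+4+0+4+8+4+0 = 64

64


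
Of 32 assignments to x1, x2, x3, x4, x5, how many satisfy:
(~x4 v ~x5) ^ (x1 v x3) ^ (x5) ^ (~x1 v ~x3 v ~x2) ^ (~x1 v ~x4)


CNF with 5 clauses over 5 vars (32 assignments).
An assignment satisfies CNF iff every clause has >=1 true literal.
Check each row (bits = x1,x2,x3,x4,x5; clause T/F shown):
  row 0 [00000]: clauses=TFFTT -> 0
  row 1 [00001]: clauses=TFTTT -> 0
  row 2 [00010]: clauses=TFFTT -> 0
  row 3 [00011]: clauses=FFTTT -> 0
  row 4 [00100]: clauses=TTFTT -> 0
  row 5 [00101]: clauses=TTTTT -> 1
  row 6 [00110]: clauses=TTFTT -> 0
  row 7 [00111]: clauses=FTTTT -> 0
  row 8 [01000]: clauses=TFFTT -> 0
  row 9 [01001]: clauses=TFTTT -> 0
  row 10 [01010]: clauses=TFFTT -> 0
  row 11 [01011]: clauses=FFTTT -> 0
  row 12 [01100]: clauses=TTFTT -> 0
  row 13 [01101]: clauses=TTTTT -> 1
  row 14 [01110]: clauses=TTFTT -> 0
  row 15 [01111]: clauses=FTTTT -> 0
  row 16 [10000]: clauses=TTFTT -> 0
  row 17 [10001]: clauses=TTTTT -> 1
  row 18 [10010]: clauses=TTFTF -> 0
  row 19 [10011]: clauses=FTTTF -> 0
  row 20 [10100]: clauses=TTFTT -> 0
  row 21 [10101]: clauses=TTTTT -> 1
  row 22 [10110]: clauses=TTFTF -> 0
  row 23 [10111]: clauses=FTTTF -> 0
  row 24 [11000]: clauses=TTFTT -> 0
  row 25 [11001]: clauses=TTTTT -> 1
  row 26 [11010]: clauses=TTFTF -> 0
  row 27 [11011]: clauses=FTTTF -> 0
  row 28 [11100]: clauses=TTFFT -> 0
  row 29 [11101]: clauses=TTTFT -> 0
  row 30 [11110]: clauses=TTFFF -> 0
  row 31 [11111]: clauses=FTTFF -> 0
Full result column, 8 rows per line (x1,x2 fixed per line; x3,x4,x5 runs 000..111 left to right):
  rows 0-7 [x1,x2=00]: 00000100  (ones: 1)
  rows 8-15 [x1,x2=01]: 00000100  (ones: 1)
  rows 16-23 [x1,x2=10]: 01000100  (ones: 2)
  rows 24-31 [x1,x2=11]: 01000000  (ones: 1)
Satisfying assignments = 1+1+2+1 = 5

5


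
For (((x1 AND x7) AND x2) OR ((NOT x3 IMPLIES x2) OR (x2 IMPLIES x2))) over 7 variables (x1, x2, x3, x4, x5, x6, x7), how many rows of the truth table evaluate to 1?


Formula: (((x1 AND x7) AND x2) OR ((NOT x3 IMPLIES x2) OR (x2 IMPLIES x2))) over 7 vars (128 rows)
Evaluate each row (x1, x2, x3, x4, x5, x6, x7 as bits, MSB first):
  row 0 [0000000]: (((0 AND 0) AND 0) OR ((NOT 0 IMPLIES 0) OR (0 IMPLIES 0))) -> 1
  row 1 [0000001]: (((0 AND 1) AND 0) OR ((NOT 0 IMPLIES 0) OR (0 IMPLIES 0))) -> 1
  row 2 [0000010]: (((0 AND 0) AND 0) OR ((NOT 0 IMPLIES 0) OR (0 IMPLIES 0))) -> 1
  row 3 [0000011]: (((0 AND 1) AND 0) OR ((NOT 0 IMPLIES 0) OR (0 IMPLIES 0))) -> 1
  row 4 [0000100]: (((0 AND 0) AND 0) OR ((NOT 0 IMPLIES 0) OR (0 IMPLIES 0))) -> 1
  (every remaining row is evaluated the same way; all 128 results are listed next)
Full result column, 8 rows per line (x1,x2,x3,x4 fixed per line; x5,x6,x7 runs 000..111 left to right):
  rows 0-7 [x1,x2,x3,x4=0000]: 11111111  (ones: 8)
  rows 8-15 [x1,x2,x3,x4=0001]: 11111111  (ones: 8)
  rows 16-23 [x1,x2,x3,x4=0010]: 11111111  (ones: 8)
  rows 24-31 [x1,x2,x3,x4=0011]: 11111111  (ones: 8)
  rows 32-39 [x1,x2,x3,x4=0100]: 11111111  (ones: 8)
  rows 40-47 [x1,x2,x3,x4=0101]: 11111111  (ones: 8)
  rows 48-55 [x1,x2,x3,x4=0110]: 11111111  (ones: 8)
  rows 56-63 [x1,x2,x3,x4=0111]: 11111111  (ones: 8)
  rows 64-71 [x1,x2,x3,x4=1000]: 11111111  (ones: 8)
  rows 72-79 [x1,x2,x3,x4=1001]: 11111111  (ones: 8)
  rows 80-87 [x1,x2,x3,x4=1010]: 11111111  (ones: 8)
  rows 88-95 [x1,x2,x3,x4=1011]: 11111111  (ones: 8)
  rows 96-103 [x1,x2,x3,x4=1100]: 11111111  (ones: 8)
  rows 104-111 [x1,x2,x3,x4=1101]: 11111111  (ones: 8)
  rows 112-119 [x1,x2,x3,x4=1110]: 11111111  (ones: 8)
  rows 120-127 [x1,x2,x3,x4=1111]: 11111111  (ones: 8)
Count of 1-rows = 8+8+8+8+8+8+8+8+8+8+8+8+8+8+8+8 = 128

128


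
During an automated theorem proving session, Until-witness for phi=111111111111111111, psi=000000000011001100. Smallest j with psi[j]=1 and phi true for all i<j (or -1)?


(phi U psi) at 0: need smallest j with psi[j]=1 and phi[i]=1 for all i in [0,j).
Scan from step 0:
  step 0: phi=1, psi=0 -> continue
  step 1: phi=1, psi=0 -> continue
  step 2: phi=1, psi=0 -> continue
  step 3: phi=1, psi=0 -> continue
  step 10: psi=1 and phi held for [0,10) -> witness found
Witness step = 10

10


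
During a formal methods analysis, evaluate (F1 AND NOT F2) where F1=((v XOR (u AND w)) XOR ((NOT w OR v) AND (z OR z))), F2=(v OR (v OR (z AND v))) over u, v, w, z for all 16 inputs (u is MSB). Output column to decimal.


F1 = ((v XOR (u AND w)) XOR ((NOT w OR v) AND (z OR z)))
F2 = (v OR (v OR (z AND v)))
Counterexample to F1=>F2 is where F1=1 and F2=0.
Evaluate each row (bits = u,v,w,z, MSB first):
  row 0 [0000]: F1=0 F2=0 -> F1&~F2 -> 0
  row 1 [0001]: F1=1 F2=0 -> F1&~F2 -> 1
  row 2 [0010]: F1=0 F2=0 -> F1&~F2 -> 0
  row 3 [0011]: F1=0 F2=0 -> F1&~F2 -> 0
  row 4 [0100]: F1=1 F2=1 -> F1&~F2 -> 0
  row 5 [0101]: F1=0 F2=1 -> F1&~F2 -> 0
  row 6 [0110]: F1=1 F2=1 -> F1&~F2 -> 0
  row 7 [0111]: F1=0 F2=1 -> F1&~F2 -> 0
  row 8 [1000]: F1=0 F2=0 -> F1&~F2 -> 0
  row 9 [1001]: F1=1 F2=0 -> F1&~F2 -> 1
  row 10 [1010]: F1=1 F2=0 -> F1&~F2 -> 1
  row 11 [1011]: F1=1 F2=0 -> F1&~F2 -> 1
  row 12 [1100]: F1=1 F2=1 -> F1&~F2 -> 0
  row 13 [1101]: F1=0 F2=1 -> F1&~F2 -> 0
  row 14 [1110]: F1=0 F2=1 -> F1&~F2 -> 0
  row 15 [1111]: F1=1 F2=1 -> F1&~F2 -> 0
Full result column, 4 rows per line (u,v fixed per line; w,z runs 00..11 left to right):
  rows 0-3 [u,v=00]: 0100  = hex 4
  rows 4-7 [u,v=01]: 0000  = hex 0
  rows 8-11 [u,v=10]: 0111  = hex 7
  rows 12-15 [u,v=11]: 0000  = hex 0
Counterexample vector (row 0 .. row 15) = 0100000001110000
Output column grouped in 4s = 0100 0000 0111 0000 = 0x4070
Convert to decimal digit by digit (value = value*16 + digit):
  4 -> 4
  4*16 + 0 = 64
  64*16 + 7 = 1031
  1031*16 + 0 = 16496
Decimal = 16496

16496


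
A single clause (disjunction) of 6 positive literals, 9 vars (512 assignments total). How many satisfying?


Step 1: Total=2^9=512
Step 2: Unsat when all 6 false: 2^3=8
Step 3: Sat=512-8=504

504


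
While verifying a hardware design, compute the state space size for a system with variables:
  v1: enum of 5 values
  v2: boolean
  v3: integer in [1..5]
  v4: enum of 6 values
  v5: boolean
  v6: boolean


State space = product of domain sizes of all variables.
Domain sizes:
  v1 (enum of 5 values): 5
  v2 (boolean): 2
  v3 (integer in [1..5]): 5
  v4 (enum of 6 values): 6
  v5 (boolean): 2
  v6 (boolean): 2
Product = 5 * 2 * 5 * 6 * 2 * 2 = 1200

1200


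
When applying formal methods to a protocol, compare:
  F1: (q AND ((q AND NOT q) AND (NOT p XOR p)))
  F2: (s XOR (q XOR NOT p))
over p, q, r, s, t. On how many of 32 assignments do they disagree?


F1 = (q AND ((q AND NOT q) AND (NOT p XOR p)))
F2 = (s XOR (q XOR NOT p))
Evaluate both on each of 32 rows (bits = p,q,r,s,t):
  row 0 [00000]: F1=0 F2=1 (differ) -> 1
  row 1 [00001]: F1=0 F2=1 (differ) -> 1
  row 2 [00010]: F1=0 F2=0 -> 0
  row 3 [00011]: F1=0 F2=0 -> 0
  row 4 [00100]: F1=0 F2=1 (differ) -> 1
  row 5 [00101]: F1=0 F2=1 (differ) -> 1
  row 6 [00110]: F1=0 F2=0 -> 0
  row 7 [00111]: F1=0 F2=0 -> 0
  row 8 [01000]: F1=0 F2=0 -> 0
  row 9 [01001]: F1=0 F2=0 -> 0
  row 10 [01010]: F1=0 F2=1 (differ) -> 1
  row 11 [01011]: F1=0 F2=1 (differ) -> 1
  row 12 [01100]: F1=0 F2=0 -> 0
  row 13 [01101]: F1=0 F2=0 -> 0
  row 14 [01110]: F1=0 F2=1 (differ) -> 1
  row 15 [01111]: F1=0 F2=1 (differ) -> 1
  row 16 [10000]: F1=0 F2=0 -> 0
  row 17 [10001]: F1=0 F2=0 -> 0
  row 18 [10010]: F1=0 F2=1 (differ) -> 1
  row 19 [10011]: F1=0 F2=1 (differ) -> 1
  row 20 [10100]: F1=0 F2=0 -> 0
  row 21 [10101]: F1=0 F2=0 -> 0
  row 22 [10110]: F1=0 F2=1 (differ) -> 1
  row 23 [10111]: F1=0 F2=1 (differ) -> 1
  row 24 [11000]: F1=0 F2=1 (differ) -> 1
  row 25 [11001]: F1=0 F2=1 (differ) -> 1
  row 26 [11010]: F1=0 F2=0 -> 0
  row 27 [11011]: F1=0 F2=0 -> 0
  row 28 [11100]: F1=0 F2=1 (differ) -> 1
  row 29 [11101]: F1=0 F2=1 (differ) -> 1
  row 30 [11110]: F1=0 F2=0 -> 0
  row 31 [11111]: F1=0 F2=0 -> 0
Full result column, 8 rows per line (p,q fixed per line; r,s,t runs 000..111 left to right):
  rows 0-7 [p,q=00]: 11001100  (ones: 4)
  rows 8-15 [p,q=01]: 00110011  (ones: 4)
  rows 16-23 [p,q=10]: 00110011  (ones: 4)
  rows 24-31 [p,q=11]: 11001100  (ones: 4)
Disagreements = 4+4+4+4 = 16

16


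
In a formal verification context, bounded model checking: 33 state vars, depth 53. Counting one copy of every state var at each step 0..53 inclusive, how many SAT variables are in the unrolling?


BMC unrolls to depth k, creating one copy of each state var for steps 0..k.
Step count = 53 + 1 = 54 (steps 0 through 53)
Vars per step = 33
Total = 33 * 54 = 1782

1782


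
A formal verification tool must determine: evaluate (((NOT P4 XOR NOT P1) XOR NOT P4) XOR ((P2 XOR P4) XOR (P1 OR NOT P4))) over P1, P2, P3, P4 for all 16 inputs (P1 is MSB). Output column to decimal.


Formula: (((NOT P4 XOR NOT P1) XOR NOT P4) XOR ((P2 XOR P4) XOR (P1 OR NOT P4))) over P1, P2, P3, P4 (16 rows)
Evaluate each row (bits = P1,P2,P3,P4, MSB first):
  row 0 [0000]: (((NOT 0 XOR NOT 0) XOR NOT 0) XOR ((0 XOR 0) XOR (0 OR NOT 0))) -> 0
  row 1 [0001]: (((NOT 1 XOR NOT 0) XOR NOT 1) XOR ((0 XOR 1) XOR (0 OR NOT 1))) -> 0
  row 2 [0010]: (((NOT 0 XOR NOT 0) XOR NOT 0) XOR ((0 XOR 0) XOR (0 OR NOT 0))) -> 0
  row 3 [0011]: (((NOT 1 XOR NOT 0) XOR NOT 1) XOR ((0 XOR 1) XOR (0 OR NOT 1))) -> 0
  row 4 [0100]: (((NOT 0 XOR NOT 0) XOR NOT 0) XOR ((1 XOR 0) XOR (0 OR NOT 0))) -> 1
  row 5 [0101]: (((NOT 1 XOR NOT 0) XOR NOT 1) XOR ((1 XOR 1) XOR (0 OR NOT 1))) -> 1
  row 6 [0110]: (((NOT 0 XOR NOT 0) XOR NOT 0) XOR ((1 XOR 0) XOR (0 OR NOT 0))) -> 1
  row 7 [0111]: (((NOT 1 XOR NOT 0) XOR NOT 1) XOR ((1 XOR 1) XOR (0 OR NOT 1))) -> 1
  row 8 [1000]: (((NOT 0 XOR NOT 1) XOR NOT 0) XOR ((0 XOR 0) XOR (1 OR NOT 0))) -> 1
  row 9 [1001]: (((NOT 1 XOR NOT 1) XOR NOT 1) XOR ((0 XOR 1) XOR (1 OR NOT 1))) -> 0
  row 10 [1010]: (((NOT 0 XOR NOT 1) XOR NOT 0) XOR ((0 XOR 0) XOR (1 OR NOT 0))) -> 1
  row 11 [1011]: (((NOT 1 XOR NOT 1) XOR NOT 1) XOR ((0 XOR 1) XOR (1 OR NOT 1))) -> 0
  row 12 [1100]: (((NOT 0 XOR NOT 1) XOR NOT 0) XOR ((1 XOR 0) XOR (1 OR NOT 0))) -> 0
  row 13 [1101]: (((NOT 1 XOR NOT 1) XOR NOT 1) XOR ((1 XOR 1) XOR (1 OR NOT 1))) -> 1
  row 14 [1110]: (((NOT 0 XOR NOT 1) XOR NOT 0) XOR ((1 XOR 0) XOR (1 OR NOT 0))) -> 0
  row 15 [1111]: (((NOT 1 XOR NOT 1) XOR NOT 1) XOR ((1 XOR 1) XOR (1 OR NOT 1))) -> 1
Full result column, 4 rows per line (P1,P2 fixed per line; P3,P4 runs 00..11 left to right):
  rows 0-3 [P1,P2=00]: 0000  = hex 0
  rows 4-7 [P1,P2=01]: 1111  = hex F
  rows 8-11 [P1,P2=10]: 1010  = hex A
  rows 12-15 [P1,P2=11]: 0101  = hex 5
Output column (row 0 .. row 15) = 0000111110100101
Output column grouped in 4s = 0000 1111 1010 0101 = 0x0FA5
Convert to decimal digit by digit (value = value*16 + digit):
  0 -> 0
  0*16 + 15 (F) = 15
  15*16 + 10 (A) = 250
  250*16 + 5 = 4005
Decimal = 4005

4005
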